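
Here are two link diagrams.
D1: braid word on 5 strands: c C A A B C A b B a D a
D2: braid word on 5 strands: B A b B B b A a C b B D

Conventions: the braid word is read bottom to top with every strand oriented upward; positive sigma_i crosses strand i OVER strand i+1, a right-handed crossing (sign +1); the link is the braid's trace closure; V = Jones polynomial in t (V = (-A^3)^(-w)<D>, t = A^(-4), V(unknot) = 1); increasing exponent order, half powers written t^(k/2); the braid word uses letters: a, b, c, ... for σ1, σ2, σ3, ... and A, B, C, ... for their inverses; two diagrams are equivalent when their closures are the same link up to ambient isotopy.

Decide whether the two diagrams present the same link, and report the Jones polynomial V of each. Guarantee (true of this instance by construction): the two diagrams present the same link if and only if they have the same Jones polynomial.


equivalent: yes
V(D1) = 1  (w -4, c 12, <D> = A^-12)
D2 (bracket A^-12; 12 crossings at w = -4): V = 1
why: Markov moves rewrite D1 (12 crossings) into D2 (12)


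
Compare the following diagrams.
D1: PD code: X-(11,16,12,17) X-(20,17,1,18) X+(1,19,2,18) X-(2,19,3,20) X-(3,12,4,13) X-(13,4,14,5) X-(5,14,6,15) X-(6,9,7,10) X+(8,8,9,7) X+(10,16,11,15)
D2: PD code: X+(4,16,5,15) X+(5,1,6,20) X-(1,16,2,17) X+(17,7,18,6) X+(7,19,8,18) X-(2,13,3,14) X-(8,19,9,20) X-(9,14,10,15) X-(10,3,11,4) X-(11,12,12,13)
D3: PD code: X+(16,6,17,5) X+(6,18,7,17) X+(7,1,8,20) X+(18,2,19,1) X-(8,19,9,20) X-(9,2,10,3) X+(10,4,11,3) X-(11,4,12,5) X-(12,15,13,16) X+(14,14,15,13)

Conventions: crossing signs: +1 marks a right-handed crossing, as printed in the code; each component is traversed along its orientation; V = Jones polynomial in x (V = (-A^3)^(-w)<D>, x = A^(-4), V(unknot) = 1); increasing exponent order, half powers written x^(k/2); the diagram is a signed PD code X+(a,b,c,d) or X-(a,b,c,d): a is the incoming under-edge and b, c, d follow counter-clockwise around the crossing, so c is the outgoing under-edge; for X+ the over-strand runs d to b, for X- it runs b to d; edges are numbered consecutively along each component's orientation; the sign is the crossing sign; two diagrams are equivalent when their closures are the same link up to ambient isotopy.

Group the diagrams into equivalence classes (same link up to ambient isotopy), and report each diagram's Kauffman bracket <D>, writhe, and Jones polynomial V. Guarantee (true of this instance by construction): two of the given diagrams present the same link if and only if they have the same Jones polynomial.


classes: {D1} | {D2} | {D3}
V(D1) = -x^-4 + x^-3 + x^-1  [10 crossings, <D> = A^-8 + 1 - A^4, w = -4]
V(D2) = x^-2 - x^-1 + 1 - x + x^2  (w -2, c 10, <D> = A^-14 - A^-10 + A^-6 - A^-2 + A^2)
D3 (bracket A^6; 10 crossings at w = +2): V = 1
note: 3 classes among 3 diagrams; unequal V(x) rules out equality


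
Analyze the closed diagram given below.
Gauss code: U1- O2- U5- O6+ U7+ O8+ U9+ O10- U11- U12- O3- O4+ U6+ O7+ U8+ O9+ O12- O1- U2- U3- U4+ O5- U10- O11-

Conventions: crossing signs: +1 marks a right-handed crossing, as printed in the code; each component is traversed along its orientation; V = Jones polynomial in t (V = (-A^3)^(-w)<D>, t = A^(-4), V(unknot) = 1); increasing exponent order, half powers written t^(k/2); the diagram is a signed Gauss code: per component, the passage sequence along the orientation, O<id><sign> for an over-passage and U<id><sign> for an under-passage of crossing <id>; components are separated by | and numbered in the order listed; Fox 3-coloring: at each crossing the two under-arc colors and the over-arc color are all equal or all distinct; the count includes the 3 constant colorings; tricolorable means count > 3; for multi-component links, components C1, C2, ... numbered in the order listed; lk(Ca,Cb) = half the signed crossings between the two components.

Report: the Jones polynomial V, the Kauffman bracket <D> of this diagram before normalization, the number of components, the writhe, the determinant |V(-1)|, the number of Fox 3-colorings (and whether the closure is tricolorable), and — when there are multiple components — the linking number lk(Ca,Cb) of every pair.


V = -t^-5 + t^-4 - t^-3 + 2t^-2 - t^-1 + 2 - t
<D> = -A^-10 + 2A^-6 - A^-2 + 2A^2 - A^6 + A^10 - A^14 (w = -2)
1 component over 12 crossings, w = -2
9 Fox colorings among 3^12, |V(-1)| = 9: tricolorable
why: w = -2 (over 12 crossings) is diagram-only; (-A^3)^(2) removes it from V


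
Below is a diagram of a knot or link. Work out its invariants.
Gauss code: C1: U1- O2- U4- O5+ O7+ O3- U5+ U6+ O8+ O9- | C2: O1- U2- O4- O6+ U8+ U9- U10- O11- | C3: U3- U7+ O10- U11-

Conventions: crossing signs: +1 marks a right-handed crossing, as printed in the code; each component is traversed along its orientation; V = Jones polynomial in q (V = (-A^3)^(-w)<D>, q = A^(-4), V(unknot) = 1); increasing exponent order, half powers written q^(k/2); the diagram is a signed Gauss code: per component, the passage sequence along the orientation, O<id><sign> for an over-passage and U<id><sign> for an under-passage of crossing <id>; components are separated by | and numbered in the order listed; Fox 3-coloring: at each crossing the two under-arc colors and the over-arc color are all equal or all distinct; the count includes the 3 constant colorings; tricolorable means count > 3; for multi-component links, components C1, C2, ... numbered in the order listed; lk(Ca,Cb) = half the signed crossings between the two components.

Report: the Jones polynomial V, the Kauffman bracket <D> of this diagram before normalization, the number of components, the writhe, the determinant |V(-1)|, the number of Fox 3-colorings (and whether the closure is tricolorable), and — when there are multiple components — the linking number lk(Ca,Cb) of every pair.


Jones polynomial: V(q) = q^-5 + 2q^-3 + q^-1
<D> = -A^-5 - 2A^3 - A^11; writhe -3
components 3, writhe -3 (11 crossings)
linking number lk(C1,C2) = -1
lk(C1,C3): 0
lk(C2,C3) = -1
3-colorings: 3 of 3^11, det 4 — not tricolorable
note: span 4 respects span(V) <= c + mu - 1 = 13 for this 3-component diagram


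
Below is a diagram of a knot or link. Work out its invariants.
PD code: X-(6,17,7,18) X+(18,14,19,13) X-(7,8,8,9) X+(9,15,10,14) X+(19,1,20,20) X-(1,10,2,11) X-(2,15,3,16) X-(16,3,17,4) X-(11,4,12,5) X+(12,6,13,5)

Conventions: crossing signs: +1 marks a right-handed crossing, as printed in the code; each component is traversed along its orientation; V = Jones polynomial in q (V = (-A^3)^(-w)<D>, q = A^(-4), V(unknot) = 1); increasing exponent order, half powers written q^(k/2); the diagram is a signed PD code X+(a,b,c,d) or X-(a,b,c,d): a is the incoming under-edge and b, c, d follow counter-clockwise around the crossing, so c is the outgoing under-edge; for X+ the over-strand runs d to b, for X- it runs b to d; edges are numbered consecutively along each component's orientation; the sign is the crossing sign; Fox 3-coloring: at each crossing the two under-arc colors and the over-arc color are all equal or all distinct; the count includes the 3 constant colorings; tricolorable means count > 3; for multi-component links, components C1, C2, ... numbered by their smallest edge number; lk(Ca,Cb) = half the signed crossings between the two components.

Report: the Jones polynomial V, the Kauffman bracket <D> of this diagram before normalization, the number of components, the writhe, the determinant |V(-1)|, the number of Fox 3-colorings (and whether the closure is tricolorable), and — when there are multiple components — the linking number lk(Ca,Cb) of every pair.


V = -q^-4 + q^-3 + q^-1
<D> = A^-2 + A^6 - A^10 (w = -2)
1 component over 10 crossings, w = -2
9 Fox colorings among 3^10, |V(-1)| = 3: tricolorable
why: det 3 = |V(-1)|; divisible by 3, so tricolorable


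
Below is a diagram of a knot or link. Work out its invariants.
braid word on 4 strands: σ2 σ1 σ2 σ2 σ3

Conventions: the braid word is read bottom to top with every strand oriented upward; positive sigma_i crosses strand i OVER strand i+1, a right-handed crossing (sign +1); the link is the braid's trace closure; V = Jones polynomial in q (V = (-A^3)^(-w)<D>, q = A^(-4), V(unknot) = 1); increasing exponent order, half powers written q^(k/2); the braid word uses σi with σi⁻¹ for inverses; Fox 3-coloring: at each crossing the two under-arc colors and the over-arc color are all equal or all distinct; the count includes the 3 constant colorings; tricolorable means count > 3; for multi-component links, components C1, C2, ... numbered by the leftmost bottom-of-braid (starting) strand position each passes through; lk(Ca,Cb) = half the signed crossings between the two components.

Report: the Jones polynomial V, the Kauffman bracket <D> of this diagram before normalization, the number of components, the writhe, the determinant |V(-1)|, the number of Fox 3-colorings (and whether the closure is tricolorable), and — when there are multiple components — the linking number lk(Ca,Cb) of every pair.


Jones polynomial: V(q) = q + q^3 - q^4
<D> = A^-1 - A^3 - A^11; writhe +5
components 1, writhe +5 (5 crossings)
3-colorings: 9 of 3^5, det 3 — tricolorable
note: w = +5 (over 5 crossings) is diagram-only; (-A^3)^(-5) removes it from V


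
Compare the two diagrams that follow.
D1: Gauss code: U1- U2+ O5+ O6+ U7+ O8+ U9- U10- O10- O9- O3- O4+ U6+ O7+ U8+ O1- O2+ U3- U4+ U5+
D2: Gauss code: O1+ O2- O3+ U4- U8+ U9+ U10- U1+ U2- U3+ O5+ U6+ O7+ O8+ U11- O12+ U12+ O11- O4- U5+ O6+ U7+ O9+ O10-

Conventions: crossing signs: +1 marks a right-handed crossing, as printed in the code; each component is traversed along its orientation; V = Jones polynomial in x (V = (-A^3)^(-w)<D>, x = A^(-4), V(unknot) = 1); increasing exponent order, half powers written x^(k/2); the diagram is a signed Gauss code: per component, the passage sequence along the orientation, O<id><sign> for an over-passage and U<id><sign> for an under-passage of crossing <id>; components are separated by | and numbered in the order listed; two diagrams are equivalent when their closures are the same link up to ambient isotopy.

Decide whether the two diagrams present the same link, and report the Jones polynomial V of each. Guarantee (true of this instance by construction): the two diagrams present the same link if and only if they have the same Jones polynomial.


same link: yes
V(D1) = x + x^3 - x^4  [10 crossings, <D> = -A^-10 + A^-6 + A^2, w = +2]
V(D2) = x + x^3 - x^4  (w +4, c 12, <D> = -A^-4 + 1 + A^8)
note: all 2 diagrams share one V(x), hence one class


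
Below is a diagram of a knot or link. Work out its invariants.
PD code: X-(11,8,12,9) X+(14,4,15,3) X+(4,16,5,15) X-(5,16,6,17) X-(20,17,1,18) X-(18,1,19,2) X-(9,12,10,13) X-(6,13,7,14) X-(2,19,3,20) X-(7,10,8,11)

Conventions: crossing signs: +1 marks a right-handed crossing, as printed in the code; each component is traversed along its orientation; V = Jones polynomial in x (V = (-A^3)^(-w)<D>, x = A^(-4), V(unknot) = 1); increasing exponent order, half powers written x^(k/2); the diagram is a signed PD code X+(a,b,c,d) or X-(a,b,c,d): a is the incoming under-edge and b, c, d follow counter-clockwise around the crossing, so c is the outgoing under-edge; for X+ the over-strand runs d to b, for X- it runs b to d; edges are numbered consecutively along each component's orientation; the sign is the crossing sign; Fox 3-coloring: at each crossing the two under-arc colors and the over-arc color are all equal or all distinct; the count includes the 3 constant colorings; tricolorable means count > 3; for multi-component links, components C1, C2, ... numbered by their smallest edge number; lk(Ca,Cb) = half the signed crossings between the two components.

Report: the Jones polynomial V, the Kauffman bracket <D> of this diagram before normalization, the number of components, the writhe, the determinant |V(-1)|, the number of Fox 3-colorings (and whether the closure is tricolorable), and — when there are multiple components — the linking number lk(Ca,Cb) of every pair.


Jones polynomial: V(x) = x^-8 - 2x^-7 + x^-6 - 2x^-5 + 2x^-4 + x^-2
<D> = A^-10 + 2A^-2 - 2A^2 + A^6 - 2A^10 + A^14; writhe -6
components 1, writhe -6 (10 crossings)
3-colorings: 27 of 3^10, det 9 — tricolorable
note: w = -6 (over 10 crossings) is diagram-only; (-A^3)^(6) removes it from V


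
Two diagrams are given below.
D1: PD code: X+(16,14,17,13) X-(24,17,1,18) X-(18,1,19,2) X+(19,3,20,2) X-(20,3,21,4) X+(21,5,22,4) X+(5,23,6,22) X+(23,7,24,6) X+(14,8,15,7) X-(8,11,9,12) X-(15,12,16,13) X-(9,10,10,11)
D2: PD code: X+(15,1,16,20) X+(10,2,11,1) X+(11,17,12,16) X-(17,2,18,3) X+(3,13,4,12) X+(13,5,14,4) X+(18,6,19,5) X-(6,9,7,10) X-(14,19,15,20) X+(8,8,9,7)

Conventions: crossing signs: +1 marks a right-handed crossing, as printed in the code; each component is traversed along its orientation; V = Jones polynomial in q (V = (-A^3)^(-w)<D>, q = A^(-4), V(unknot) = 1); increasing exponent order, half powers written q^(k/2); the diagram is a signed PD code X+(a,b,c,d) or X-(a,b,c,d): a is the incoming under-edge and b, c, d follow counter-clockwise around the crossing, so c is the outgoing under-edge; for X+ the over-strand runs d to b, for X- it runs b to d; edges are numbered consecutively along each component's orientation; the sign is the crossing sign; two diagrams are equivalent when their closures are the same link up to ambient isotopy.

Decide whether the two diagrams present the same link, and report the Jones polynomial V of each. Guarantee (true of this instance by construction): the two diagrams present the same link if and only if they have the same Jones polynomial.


equivalent: no
D1 (bracket 1; 12 crossings at w = 0): V = 1
V(D2) = q - q^2 + 2q^3 - q^4 + q^5 - q^6  (w +4, c 10, <D> = -A^-12 + A^-8 - A^-4 + 2 - A^4 + A^8)
key observation: V(q) takes 2 values over 2 diagrams, fixing the grouping


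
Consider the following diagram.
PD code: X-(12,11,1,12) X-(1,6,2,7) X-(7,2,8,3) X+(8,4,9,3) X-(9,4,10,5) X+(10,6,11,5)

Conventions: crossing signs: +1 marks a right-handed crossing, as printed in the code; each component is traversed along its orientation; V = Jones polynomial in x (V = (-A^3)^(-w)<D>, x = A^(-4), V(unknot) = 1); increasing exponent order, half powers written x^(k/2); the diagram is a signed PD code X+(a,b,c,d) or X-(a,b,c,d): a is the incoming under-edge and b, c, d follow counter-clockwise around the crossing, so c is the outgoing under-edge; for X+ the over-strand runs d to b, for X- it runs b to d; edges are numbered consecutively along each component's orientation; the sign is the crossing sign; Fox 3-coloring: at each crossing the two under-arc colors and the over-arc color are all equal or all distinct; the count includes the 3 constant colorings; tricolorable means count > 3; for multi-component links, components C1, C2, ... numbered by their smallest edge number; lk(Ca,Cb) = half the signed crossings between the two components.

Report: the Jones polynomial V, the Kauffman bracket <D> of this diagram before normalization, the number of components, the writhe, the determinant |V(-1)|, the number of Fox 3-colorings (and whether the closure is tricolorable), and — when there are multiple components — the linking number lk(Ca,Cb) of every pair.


V(x) = 1
bracket: A^-6, w = -2
1 component, writhe -2, over 6 crossings
det 1, colorings 3 of 3^6 — not tricolorable
observation: |V(-1)| = 1: so not tricolorable, since 3 does not divide 1


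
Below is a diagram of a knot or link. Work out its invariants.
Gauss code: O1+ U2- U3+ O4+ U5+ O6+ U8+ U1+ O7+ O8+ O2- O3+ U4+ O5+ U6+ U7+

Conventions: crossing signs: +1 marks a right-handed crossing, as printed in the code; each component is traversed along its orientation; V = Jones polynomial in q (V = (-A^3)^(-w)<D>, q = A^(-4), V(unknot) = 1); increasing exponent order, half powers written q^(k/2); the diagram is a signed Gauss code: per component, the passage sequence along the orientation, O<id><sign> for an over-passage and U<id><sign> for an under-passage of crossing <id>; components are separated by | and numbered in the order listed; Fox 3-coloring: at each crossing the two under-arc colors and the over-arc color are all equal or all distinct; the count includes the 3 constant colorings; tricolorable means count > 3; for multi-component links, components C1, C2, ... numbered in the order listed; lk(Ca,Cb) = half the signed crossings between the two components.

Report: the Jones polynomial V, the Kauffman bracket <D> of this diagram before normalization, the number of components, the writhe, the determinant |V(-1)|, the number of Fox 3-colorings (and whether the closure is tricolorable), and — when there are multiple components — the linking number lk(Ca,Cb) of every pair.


Jones polynomial: V(q) = q^2 + q^4 - q^5 + q^6 - q^7
<D> = -A^-10 + A^-6 - A^-2 + A^2 + A^10; writhe +6
components 1, writhe +6 (8 crossings)
3-colorings: 3 of 3^8, det 5 — not tricolorable
note: |V(-1)| = 5: so not tricolorable, since 3 does not divide 5


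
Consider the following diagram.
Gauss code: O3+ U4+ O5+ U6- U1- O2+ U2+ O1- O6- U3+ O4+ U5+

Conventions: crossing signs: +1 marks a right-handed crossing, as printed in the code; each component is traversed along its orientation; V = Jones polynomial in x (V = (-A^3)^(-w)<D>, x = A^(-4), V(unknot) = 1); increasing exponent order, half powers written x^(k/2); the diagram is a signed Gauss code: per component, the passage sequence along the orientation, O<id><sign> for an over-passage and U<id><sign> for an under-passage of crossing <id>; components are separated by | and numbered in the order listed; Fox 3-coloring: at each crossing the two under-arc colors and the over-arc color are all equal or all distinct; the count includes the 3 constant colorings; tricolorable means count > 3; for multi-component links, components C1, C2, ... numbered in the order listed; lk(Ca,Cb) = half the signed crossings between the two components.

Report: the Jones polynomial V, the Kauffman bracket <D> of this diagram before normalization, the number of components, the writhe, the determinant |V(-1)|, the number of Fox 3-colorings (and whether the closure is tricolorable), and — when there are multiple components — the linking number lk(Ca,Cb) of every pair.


V = x + x^3 - x^4
<D> = -A^-10 + A^-6 + A^2 (w = +2)
1 component over 6 crossings, w = +2
9 Fox colorings among 3^6, |V(-1)| = 3: tricolorable
why: det 3 = |V(-1)|; divisible by 3, so tricolorable


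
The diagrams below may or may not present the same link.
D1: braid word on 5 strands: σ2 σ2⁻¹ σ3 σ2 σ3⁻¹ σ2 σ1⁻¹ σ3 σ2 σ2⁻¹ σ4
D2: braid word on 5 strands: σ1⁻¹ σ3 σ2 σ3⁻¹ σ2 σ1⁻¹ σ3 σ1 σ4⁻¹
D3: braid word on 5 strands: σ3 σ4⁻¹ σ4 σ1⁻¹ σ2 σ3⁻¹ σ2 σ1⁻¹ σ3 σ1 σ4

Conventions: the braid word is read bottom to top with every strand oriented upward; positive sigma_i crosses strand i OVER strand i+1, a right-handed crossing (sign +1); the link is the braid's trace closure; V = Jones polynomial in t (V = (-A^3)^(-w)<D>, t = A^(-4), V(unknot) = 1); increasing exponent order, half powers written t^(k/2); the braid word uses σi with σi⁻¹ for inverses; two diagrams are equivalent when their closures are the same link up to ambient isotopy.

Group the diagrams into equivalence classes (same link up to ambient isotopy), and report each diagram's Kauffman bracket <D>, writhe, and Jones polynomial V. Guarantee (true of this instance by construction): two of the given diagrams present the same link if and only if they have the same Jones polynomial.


classes: {D1, D2, D3}
V(D1) = -t^(1/2) + t^(3/2) - t^(5/2) - t^(9/2)  [11 crossings, <D> = A^-9 + A^-1 - A^3 + A^7, w = +3]
D2 (bracket A^-15 + A^-7 - A^-3 + A; 9 crossings at w = +1): V = -t^(1/2) + t^(3/2) - t^(5/2) - t^(9/2)
V(D3) = -t^(1/2) + t^(3/2) - t^(5/2) - t^(9/2)  [11 crossings, <D> = A^-9 + A^-1 - A^3 + A^7, w = +3]
note: all 3 diagrams share one V(t), hence one class


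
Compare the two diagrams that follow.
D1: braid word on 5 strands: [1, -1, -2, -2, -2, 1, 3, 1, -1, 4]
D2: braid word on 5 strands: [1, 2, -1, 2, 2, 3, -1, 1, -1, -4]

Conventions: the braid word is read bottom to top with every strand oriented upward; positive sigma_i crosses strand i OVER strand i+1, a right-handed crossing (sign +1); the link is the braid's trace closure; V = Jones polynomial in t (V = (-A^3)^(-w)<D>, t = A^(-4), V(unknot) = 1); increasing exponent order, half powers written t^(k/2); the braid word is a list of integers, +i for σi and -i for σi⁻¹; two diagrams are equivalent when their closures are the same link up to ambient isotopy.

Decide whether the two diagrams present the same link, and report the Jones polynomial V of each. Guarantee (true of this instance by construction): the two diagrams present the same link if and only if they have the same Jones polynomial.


equivalent: no
V(D1) = -t^-4 + t^-3 + t^-1  (w 0, c 10, <D> = A^4 + A^12 - A^16)
V(D2) = t + t^3 - t^4  [10 crossings, <D> = -A^-10 + A^-6 + A^2, w = +2]
key observation: 2 values of V(t) split the 2 diagrams


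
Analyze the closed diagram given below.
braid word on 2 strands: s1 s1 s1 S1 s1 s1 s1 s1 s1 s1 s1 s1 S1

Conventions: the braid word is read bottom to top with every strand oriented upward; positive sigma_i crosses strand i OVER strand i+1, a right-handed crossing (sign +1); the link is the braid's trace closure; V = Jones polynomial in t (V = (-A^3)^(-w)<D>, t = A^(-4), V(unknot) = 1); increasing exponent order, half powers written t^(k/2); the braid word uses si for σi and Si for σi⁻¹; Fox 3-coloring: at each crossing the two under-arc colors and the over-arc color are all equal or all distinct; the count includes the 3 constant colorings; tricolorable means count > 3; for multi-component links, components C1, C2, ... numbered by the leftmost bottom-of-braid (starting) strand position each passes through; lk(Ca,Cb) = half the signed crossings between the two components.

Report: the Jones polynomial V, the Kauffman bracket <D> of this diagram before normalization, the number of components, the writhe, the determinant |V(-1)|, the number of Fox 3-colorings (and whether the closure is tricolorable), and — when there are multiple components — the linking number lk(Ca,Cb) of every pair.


V(t) = t^4 + t^6 - t^7 + t^8 - t^9 + t^10 - t^11 + t^12 - t^13
bracket: A^-25 - A^-21 + A^-17 - A^-13 + A^-9 - A^-5 + A^-1 - A^3 - A^11, w = +9
1 component, writhe +9, over 13 crossings
det 9, colorings 9 of 3^13 — tricolorable
observation: det 9 = |V(-1)|; divisible by 3, so tricolorable


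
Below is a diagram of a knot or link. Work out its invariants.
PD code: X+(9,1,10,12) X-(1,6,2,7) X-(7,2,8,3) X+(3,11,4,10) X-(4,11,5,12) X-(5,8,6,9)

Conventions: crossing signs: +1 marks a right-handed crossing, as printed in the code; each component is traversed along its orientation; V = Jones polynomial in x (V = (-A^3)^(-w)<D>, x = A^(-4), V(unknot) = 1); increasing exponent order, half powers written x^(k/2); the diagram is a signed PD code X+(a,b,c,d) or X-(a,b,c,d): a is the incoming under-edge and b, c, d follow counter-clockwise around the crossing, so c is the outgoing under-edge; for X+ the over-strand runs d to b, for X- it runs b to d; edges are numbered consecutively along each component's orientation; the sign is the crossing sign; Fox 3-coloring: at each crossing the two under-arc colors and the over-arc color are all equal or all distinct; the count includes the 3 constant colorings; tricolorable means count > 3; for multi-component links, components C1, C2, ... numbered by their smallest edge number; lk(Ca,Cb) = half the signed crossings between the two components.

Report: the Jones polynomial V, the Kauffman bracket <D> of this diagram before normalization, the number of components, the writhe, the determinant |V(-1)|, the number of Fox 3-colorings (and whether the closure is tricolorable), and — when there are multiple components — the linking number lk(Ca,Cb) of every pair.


Jones polynomial: V(x) = -x^-4 + x^-3 + x^-1
<D> = A^-2 + A^6 - A^10; writhe -2
components 1, writhe -2 (6 crossings)
3-colorings: 9 of 3^6, det 3 — tricolorable
note: w = -2 (over 6 crossings) is diagram-only; (-A^3)^(2) removes it from V


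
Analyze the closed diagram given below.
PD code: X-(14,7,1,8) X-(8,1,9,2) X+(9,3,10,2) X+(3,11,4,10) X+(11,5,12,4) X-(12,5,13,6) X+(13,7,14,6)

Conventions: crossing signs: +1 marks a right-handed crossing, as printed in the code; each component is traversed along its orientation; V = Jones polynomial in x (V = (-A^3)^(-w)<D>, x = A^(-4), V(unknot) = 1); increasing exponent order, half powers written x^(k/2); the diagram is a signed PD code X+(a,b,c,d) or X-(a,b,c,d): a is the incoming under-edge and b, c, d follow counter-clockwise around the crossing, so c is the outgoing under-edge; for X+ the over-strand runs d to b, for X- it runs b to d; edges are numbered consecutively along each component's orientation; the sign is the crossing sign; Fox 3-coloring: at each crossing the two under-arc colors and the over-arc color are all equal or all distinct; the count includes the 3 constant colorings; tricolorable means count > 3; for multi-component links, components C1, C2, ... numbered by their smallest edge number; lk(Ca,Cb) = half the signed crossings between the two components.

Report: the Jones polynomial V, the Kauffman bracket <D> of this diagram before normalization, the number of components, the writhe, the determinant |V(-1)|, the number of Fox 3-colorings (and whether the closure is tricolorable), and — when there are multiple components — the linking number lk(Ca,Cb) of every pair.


V(x) = 1
bracket: -A^3, w = +1
1 component, writhe +1, over 7 crossings
det 1, colorings 3 of 3^7 — not tricolorable
observation: w = +1 (over 7 crossings) is diagram-only; (-A^3)^(-1) removes it from V


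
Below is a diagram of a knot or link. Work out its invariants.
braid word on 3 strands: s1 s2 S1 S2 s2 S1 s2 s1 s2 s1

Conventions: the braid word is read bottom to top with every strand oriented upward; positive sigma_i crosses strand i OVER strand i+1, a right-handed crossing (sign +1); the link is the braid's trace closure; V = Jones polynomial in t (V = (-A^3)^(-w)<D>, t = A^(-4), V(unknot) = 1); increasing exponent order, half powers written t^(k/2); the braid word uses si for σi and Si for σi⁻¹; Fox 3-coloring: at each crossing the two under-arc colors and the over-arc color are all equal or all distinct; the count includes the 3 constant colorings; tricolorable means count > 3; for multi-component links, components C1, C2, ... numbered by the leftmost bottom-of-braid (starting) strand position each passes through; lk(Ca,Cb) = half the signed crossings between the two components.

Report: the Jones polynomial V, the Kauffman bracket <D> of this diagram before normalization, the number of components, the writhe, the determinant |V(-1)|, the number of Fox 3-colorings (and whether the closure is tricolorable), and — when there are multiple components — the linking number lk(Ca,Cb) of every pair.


Jones polynomial: V(t) = t - t^2 + 2t^3 - t^4 + t^5 - t^6
<D> = -A^-12 + A^-8 - A^-4 + 2 - A^4 + A^8; writhe +4
components 1, writhe +4 (10 crossings)
3-colorings: 3 of 3^10, det 7 — not tricolorable
note: free reduction leaves σ1 σ2 σ1⁻¹ σ1⁻¹ σ2 σ1 σ2 σ1 of the original 10 letters


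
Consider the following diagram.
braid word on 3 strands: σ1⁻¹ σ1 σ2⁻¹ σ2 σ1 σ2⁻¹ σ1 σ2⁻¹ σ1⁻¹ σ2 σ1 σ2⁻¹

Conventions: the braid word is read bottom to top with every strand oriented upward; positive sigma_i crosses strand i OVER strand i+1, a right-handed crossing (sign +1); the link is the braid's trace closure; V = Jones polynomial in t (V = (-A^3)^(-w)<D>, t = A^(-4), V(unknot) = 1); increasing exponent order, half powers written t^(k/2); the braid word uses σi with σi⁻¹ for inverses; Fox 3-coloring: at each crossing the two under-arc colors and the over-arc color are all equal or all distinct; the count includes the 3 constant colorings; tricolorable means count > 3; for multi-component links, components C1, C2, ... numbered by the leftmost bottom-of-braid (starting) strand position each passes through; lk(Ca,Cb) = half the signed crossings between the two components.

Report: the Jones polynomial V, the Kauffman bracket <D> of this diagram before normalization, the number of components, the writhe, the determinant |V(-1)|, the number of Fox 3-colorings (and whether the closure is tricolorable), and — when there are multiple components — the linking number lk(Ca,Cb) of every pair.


V = -t^-3 + 2t^-2 - 2t^-1 + 3 - 2t + 2t^2 - t^3
<D> = -A^-12 + 2A^-8 - 2A^-4 + 3 - 2A^4 + 2A^8 - A^12 (w = 0)
1 component over 12 crossings, w = 0
3 Fox colorings among 3^12, |V(-1)| = 13: not tricolorable
why: w = 0 shifts under R1 moves; the (-A^3)^(0) factor cancels that in V


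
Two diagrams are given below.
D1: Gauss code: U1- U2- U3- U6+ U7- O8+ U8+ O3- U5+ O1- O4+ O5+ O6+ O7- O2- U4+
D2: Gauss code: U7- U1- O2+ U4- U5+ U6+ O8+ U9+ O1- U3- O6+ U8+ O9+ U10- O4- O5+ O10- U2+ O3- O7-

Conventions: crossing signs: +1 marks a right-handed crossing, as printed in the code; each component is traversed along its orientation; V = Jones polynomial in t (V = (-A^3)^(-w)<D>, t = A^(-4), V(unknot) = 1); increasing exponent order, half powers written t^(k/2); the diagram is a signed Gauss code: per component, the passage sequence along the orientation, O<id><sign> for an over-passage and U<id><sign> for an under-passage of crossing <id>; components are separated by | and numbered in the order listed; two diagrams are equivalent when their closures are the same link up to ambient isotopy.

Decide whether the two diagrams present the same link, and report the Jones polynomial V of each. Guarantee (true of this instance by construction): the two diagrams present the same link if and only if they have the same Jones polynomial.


equivalent: no
D1 (bracket 1; 8 crossings at w = 0): V = 1
V(D2) = t^-1 - 1 + 2t - 2t^2 + 2t^3 - 2t^4 + t^5  (w 0, c 10, <D> = A^-20 - 2A^-16 + 2A^-12 - 2A^-8 + 2A^-4 - 1 + A^4)
key observation: comparing 2 Jones polynomials yields 2 groups


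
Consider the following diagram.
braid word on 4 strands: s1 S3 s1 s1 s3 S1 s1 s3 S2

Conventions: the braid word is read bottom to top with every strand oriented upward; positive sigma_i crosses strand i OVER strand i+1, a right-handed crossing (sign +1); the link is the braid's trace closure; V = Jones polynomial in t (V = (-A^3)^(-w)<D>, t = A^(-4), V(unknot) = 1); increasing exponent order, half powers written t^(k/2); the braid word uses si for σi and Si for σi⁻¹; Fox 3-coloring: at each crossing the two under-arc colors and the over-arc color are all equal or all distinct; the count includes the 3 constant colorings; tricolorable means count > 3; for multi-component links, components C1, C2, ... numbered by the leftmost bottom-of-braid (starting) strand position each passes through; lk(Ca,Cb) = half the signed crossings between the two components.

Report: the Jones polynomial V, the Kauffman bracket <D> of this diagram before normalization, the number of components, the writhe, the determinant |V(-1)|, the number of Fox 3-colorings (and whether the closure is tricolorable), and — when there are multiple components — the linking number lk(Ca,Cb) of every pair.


V = t + t^3 - t^4
<D> = A^-7 - A^-3 - A^5 (w = +3)
1 component over 9 crossings, w = +3
9 Fox colorings among 3^9, |V(-1)| = 3: tricolorable
why: inverse pairs cancel, leaving σ1 σ3⁻¹ σ1 σ1 σ3 σ3 σ2⁻¹


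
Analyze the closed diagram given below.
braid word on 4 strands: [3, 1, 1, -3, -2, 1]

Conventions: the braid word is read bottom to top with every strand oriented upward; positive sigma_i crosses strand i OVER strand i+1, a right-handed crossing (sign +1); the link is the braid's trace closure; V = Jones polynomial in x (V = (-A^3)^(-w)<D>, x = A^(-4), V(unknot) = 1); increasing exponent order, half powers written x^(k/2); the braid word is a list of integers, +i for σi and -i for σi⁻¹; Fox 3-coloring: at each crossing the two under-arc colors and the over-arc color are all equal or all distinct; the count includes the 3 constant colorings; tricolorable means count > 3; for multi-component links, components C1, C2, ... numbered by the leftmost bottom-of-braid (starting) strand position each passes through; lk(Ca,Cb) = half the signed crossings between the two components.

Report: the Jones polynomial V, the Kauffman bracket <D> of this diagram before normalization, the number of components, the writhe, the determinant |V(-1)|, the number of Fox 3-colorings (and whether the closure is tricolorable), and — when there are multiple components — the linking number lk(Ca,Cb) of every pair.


Jones polynomial: V(x) = -x^(1/2) - x^(3/2) - x^(5/2) + x^(9/2)
<D> = A^-12 - A^-4 - 1 - A^4; writhe +2
components 2, writhe +2 (6 crossings)
linking number lk(C1,C2) = 0
3-colorings: 27 of 3^6, det 0 — tricolorable
note: det 0 = |V(-1)|; divisible by 3, so tricolorable


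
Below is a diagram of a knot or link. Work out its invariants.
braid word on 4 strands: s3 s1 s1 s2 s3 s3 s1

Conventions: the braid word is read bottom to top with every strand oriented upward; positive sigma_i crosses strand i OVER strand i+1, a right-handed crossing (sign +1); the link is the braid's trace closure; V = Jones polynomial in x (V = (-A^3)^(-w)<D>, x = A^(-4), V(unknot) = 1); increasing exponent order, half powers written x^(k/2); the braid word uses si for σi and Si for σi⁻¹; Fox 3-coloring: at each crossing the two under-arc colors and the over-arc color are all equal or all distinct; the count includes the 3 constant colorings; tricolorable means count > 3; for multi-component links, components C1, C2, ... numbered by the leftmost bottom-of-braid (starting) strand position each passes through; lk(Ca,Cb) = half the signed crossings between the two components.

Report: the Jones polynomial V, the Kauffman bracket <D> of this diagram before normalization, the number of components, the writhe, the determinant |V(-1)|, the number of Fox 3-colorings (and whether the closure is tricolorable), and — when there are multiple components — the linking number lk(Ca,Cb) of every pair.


Jones polynomial: V(x) = x^2 + 2x^4 - 2x^5 + x^6 - 2x^7 + x^8
<D> = -A^-11 + 2A^-7 - A^-3 + 2A - 2A^5 - A^13; writhe +7
components 1, writhe +7 (7 crossings)
3-colorings: 27 of 3^7, det 9 — tricolorable
note: w = +7 (over 7 crossings) is diagram-only; (-A^3)^(-7) removes it from V


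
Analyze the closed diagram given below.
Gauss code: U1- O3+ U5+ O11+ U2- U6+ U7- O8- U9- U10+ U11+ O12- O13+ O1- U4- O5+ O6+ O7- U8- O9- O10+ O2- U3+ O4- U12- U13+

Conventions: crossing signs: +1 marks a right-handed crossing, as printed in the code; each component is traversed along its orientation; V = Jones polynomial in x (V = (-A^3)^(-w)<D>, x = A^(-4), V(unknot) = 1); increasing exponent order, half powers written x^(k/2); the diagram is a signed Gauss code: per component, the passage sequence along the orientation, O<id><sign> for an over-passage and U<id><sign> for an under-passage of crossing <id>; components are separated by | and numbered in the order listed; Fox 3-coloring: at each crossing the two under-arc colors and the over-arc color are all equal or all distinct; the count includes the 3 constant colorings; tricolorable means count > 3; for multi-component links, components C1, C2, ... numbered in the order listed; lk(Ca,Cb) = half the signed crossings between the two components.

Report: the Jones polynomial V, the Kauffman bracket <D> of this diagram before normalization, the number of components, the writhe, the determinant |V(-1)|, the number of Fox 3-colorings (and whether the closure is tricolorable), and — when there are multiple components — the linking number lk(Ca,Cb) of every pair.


V(x) = x^-4 - 2x^-3 + 3x^-2 - 4x^-1 + 4 - 3x + 3x^2 - x^3
bracket: A^-15 - 3A^-11 + 3A^-7 - 4A^-3 + 4A - 3A^5 + 2A^9 - A^13, w = -1
1 component, writhe -1, over 13 crossings
det 21, colorings 9 of 3^13 — tricolorable
observation: w = -1 shifts under R1 moves; the (-A^3)^(1) factor cancels that in V


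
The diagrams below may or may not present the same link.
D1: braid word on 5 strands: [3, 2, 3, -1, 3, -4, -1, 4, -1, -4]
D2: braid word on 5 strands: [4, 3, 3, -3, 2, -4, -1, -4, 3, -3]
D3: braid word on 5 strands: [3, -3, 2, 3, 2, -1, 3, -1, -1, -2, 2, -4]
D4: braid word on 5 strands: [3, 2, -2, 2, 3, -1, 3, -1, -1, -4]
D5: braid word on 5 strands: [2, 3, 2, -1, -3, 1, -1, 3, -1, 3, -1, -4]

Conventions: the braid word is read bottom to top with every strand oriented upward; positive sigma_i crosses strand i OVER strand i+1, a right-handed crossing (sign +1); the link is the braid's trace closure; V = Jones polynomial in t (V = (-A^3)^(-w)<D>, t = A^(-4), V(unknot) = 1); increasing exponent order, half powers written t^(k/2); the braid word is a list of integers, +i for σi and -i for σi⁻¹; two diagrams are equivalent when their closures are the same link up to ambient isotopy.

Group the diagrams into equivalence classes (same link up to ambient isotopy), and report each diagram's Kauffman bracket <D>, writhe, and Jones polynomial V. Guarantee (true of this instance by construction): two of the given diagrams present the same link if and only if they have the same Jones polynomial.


classes: {D1, D3, D4, D5} | {D2}
V(D1) = -t^-3 + t^-2 - t^-1 + 3 - t + t^2 - t^3  [10 crossings, <D> = -A^-12 + A^-8 - A^-4 + 3 - A^4 + A^8 - A^12, w = 0]
V(D2) = 1  [10 crossings, <D> = 1, w = 0]
V(D3) = -t^-3 + t^-2 - t^-1 + 3 - t + t^2 - t^3  [12 crossings, <D> = -A^-12 + A^-8 - A^-4 + 3 - A^4 + A^8 - A^12, w = 0]
V(D4) = -t^-3 + t^-2 - t^-1 + 3 - t + t^2 - t^3  (w 0, c 10, <D> = -A^-12 + A^-8 - A^-4 + 3 - A^4 + A^8 - A^12)
V(D5) = -t^-3 + t^-2 - t^-1 + 3 - t + t^2 - t^3  (w 0, c 12, <D> = -A^-12 + A^-8 - A^-4 + 3 - A^4 + A^8 - A^12)
note: 2 classes among 5 diagrams; unequal V(t) rules out equality


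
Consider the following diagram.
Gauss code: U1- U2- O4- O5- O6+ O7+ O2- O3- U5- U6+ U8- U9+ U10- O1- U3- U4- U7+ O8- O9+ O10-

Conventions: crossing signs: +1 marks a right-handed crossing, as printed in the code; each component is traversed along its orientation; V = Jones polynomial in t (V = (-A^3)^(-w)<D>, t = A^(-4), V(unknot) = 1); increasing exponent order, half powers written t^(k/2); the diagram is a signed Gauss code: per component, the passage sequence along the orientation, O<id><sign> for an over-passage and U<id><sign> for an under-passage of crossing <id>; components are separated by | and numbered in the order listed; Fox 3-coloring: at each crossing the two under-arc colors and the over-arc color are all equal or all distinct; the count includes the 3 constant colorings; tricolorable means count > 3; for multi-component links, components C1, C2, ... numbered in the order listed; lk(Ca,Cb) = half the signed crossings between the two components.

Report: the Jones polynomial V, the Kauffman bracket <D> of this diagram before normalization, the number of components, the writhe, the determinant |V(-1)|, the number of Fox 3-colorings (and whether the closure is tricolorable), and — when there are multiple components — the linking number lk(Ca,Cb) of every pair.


Jones polynomial: V(t) = -t^-4 + t^-3 + t^-1
<D> = A^-8 + 1 - A^4; writhe -4
components 1, writhe -4 (10 crossings)
3-colorings: 9 of 3^10, det 3 — tricolorable
note: the span of V is 3, forcing >= 3 crossings in any diagram


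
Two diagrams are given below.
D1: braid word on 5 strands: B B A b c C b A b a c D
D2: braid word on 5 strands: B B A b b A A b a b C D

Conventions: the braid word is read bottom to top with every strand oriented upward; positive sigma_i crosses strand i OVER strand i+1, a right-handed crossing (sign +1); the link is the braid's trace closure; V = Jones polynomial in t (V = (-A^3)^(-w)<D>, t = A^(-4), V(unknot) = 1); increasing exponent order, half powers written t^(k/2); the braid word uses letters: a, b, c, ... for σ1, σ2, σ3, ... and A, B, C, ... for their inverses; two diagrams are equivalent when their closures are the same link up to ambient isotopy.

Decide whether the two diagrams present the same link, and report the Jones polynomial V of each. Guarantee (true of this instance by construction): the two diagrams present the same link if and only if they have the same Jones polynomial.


equivalent: yes
D1 (bracket -A^-12 + A^-8 - A^-4 + 3 - A^4 + A^8 - A^12; 12 crossings at w = 0): V = -t^-3 + t^-2 - t^-1 + 3 - t + t^2 - t^3
V(D2) = -t^-3 + t^-2 - t^-1 + 3 - t + t^2 - t^3  [12 crossings, <D> = -A^-18 + A^-14 - A^-10 + 3A^-6 - A^-2 + A^2 - A^6, w = -2]
observation: one V(t) for all 2 diagrams — one class (guaranteed)
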